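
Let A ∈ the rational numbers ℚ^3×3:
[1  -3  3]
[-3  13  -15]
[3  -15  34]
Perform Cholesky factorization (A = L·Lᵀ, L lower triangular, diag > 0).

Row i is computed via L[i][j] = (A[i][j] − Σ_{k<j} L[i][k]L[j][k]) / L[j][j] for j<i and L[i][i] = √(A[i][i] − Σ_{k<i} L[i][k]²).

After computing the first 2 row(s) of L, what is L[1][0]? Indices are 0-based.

L[1][0] = -3

Step 1: L[0][0] = √(1) = 1.
  L[1][0] = (-3) / L[0][0] = -3.
Step 2: L[1][1] = √(4) = 2.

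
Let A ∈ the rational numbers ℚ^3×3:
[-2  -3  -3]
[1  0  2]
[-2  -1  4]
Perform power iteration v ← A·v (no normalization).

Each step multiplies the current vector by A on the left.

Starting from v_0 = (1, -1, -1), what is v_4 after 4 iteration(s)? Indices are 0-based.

v_4 = (340, -165, -602)

v_0 = (1, -1, -1).
v_1 = A·v_0 = (4, -1, -5).
v_2 = A·v_1 = (10, -6, -27).
v_3 = A·v_2 = (79, -44, -122).
v_4 = A·v_3 = (340, -165, -602).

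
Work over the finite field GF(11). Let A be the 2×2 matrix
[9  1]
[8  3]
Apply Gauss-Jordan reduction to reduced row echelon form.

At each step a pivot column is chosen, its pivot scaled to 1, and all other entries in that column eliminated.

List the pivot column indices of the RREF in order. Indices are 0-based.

[1] R0 /= 9  ⇒  (1, 5)
     R1 -= 8·R0  ⇒  (0, 7)
[2] R1 /= 7  ⇒  (0, 1)
     R0 -= 5·R1  ⇒  (1, 0)

pivot columns: 0, 1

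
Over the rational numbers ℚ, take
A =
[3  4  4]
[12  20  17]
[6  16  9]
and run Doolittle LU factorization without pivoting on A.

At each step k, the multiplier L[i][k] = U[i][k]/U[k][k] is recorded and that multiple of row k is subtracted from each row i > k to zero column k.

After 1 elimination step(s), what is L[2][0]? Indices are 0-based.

L[2][0] = 2

Step 1: pivot at (0,0) is 3.
  row1 ← row1 − (4)·row0  ⇒  L[1][0]=4, U row1=(0, 4, 1)
  row2 ← row2 − (2)·row0  ⇒  L[2][0]=2, U row2=(0, 8, 1)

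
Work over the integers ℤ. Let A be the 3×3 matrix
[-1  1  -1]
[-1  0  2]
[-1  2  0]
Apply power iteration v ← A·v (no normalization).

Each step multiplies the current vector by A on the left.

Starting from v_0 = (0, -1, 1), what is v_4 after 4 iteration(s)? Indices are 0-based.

v_4 = (30, -6, 26)

v_0 = (0, -1, 1).
v_1 = A·v_0 = (-2, 2, -2).
v_2 = A·v_1 = (6, -2, 6).
v_3 = A·v_2 = (-14, 6, -10).
v_4 = A·v_3 = (30, -6, 26).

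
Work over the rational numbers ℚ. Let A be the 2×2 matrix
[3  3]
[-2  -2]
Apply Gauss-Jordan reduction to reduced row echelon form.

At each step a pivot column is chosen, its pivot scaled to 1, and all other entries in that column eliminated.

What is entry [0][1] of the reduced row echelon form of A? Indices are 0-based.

pivot(0,0)=3: scale R0 → (1, 1)
  clear (1,0): R1 −= (-2)R0 → (0, 0)
col 1: no nonzero at/below row 1; advance.

M[0][1] = 1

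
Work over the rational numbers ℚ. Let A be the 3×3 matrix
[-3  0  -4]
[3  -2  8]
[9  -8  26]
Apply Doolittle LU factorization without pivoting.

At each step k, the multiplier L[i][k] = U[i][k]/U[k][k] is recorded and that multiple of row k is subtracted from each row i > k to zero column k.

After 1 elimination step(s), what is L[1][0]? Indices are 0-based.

k=0: U[0][0]=-3
  eliminate (1,0): mult=-1, new row 1: (0, -2, 4); set L[1][0]=-1
  eliminate (2,0): mult=-3, new row 2: (0, -8, 14); set L[2][0]=-3

L[1][0] = -1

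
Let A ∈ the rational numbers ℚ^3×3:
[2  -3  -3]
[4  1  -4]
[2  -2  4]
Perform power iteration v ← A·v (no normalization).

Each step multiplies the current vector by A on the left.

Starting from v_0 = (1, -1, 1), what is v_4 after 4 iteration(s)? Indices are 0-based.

v_4 = (85, -1209, 1016)

v_0 = (1, -1, 1).
v_1 = A·v_0 = (2, -1, 8).
v_2 = A·v_1 = (-17, -25, 38).
v_3 = A·v_2 = (-73, -245, 168).
v_4 = A·v_3 = (85, -1209, 1016).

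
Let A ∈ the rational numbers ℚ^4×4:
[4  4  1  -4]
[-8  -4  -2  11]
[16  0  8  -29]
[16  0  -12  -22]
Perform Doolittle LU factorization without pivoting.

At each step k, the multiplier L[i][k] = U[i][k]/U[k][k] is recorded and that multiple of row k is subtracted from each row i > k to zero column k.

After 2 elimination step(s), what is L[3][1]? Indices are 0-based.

L[3][1] = -4

k=0: U[0][0]=4
  eliminate (1,0): mult=-2, new row 1: (0, 4, 0, 3); set L[1][0]=-2
  eliminate (2,0): mult=4, new row 2: (0, -16, 4, -13); set L[2][0]=4
  eliminate (3,0): mult=4, new row 3: (0, -16, -16, -6); set L[3][0]=4
k=1: U[1][1]=4
  eliminate (2,1): mult=-4, new row 2: (0, 0, 4, -1); set L[2][1]=-4
  eliminate (3,1): mult=-4, new row 3: (0, 0, -16, 6); set L[3][1]=-4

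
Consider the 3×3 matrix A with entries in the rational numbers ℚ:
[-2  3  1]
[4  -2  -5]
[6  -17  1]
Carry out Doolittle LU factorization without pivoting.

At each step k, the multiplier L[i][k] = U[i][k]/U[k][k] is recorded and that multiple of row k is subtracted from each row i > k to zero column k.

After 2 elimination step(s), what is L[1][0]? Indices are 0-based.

[col 0] pivot -2
  R1 -= -2*R0 → (0, 4, -3)  (L[1][0] := -2)
  R2 -= -3*R0 → (0, -8, 4)  (L[2][0] := -3)
[col 1] pivot 4
  R2 -= -2*R1 → (0, 0, -2)  (L[2][1] := -2)

L[1][0] = -2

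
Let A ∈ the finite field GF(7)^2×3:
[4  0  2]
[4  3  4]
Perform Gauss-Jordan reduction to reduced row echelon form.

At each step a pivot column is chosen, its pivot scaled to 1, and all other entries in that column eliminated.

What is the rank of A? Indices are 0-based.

rank = 2

step 1: normalize row 0 (÷4) = (1, 0, 4)
  row 1: subtract 4×row0 = (0, 3, 2)
step 2: normalize row 1 (÷3) = (0, 1, 3)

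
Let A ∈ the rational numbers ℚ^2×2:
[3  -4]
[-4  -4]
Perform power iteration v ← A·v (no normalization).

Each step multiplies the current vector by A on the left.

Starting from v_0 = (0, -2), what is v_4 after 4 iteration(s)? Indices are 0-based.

v_4 = (-456, -2080)

v_0 = (0, -2).
v_1 = A·v_0 = (8, 8).
v_2 = A·v_1 = (-8, -64).
v_3 = A·v_2 = (232, 288).
v_4 = A·v_3 = (-456, -2080).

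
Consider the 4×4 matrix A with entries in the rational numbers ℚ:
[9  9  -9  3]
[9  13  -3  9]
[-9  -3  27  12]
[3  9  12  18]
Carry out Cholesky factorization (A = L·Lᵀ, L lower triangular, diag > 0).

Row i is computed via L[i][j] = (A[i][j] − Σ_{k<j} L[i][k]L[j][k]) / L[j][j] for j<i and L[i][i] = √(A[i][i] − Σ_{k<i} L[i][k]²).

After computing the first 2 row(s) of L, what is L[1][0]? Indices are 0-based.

Step 1: L[0][0] = √(9) = 3.
  L[1][0] = (9) / L[0][0] = 3.
Step 2: L[1][1] = √(4) = 2.

L[1][0] = 3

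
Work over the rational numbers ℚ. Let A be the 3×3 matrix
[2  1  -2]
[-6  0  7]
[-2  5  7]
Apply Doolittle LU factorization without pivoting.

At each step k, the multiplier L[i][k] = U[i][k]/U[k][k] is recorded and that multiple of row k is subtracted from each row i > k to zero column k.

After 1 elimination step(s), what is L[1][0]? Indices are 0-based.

Step 1: pivot at (0,0) is 2.
  row1 ← row1 − (-3)·row0  ⇒  L[1][0]=-3, U row1=(0, 3, 1)
  row2 ← row2 − (-1)·row0  ⇒  L[2][0]=-1, U row2=(0, 6, 5)

L[1][0] = -3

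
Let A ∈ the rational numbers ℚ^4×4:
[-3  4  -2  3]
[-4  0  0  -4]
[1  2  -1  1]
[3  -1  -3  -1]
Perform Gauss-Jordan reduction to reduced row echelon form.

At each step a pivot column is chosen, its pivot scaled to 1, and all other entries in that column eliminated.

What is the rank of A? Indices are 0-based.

step 1: normalize row 0 (÷-3) = (1, -4/3, 2/3, -1)
  row 1: subtract -4×row0 = (0, -16/3, 8/3, -8)
  row 2: subtract 1×row0 = (0, 10/3, -5/3, 2)
  row 3: subtract 3×row0 = (0, 3, -5, 2)
step 2: normalize row 1 (÷-16/3) = (0, 1, -1/2, 3/2)
  row 0: subtract -4/3×row1 = (1, 0, 0, 1)
  row 2: subtract 10/3×row1 = (0, 0, 0, -3)
  row 3: subtract 3×row1 = (0, 0, -7/2, -5/2)
step 3: exchange rows 2,3
step 3: normalize row 2 (÷-7/2) = (0, 0, 1, 5/7)
  row 1: subtract -1/2×row2 = (0, 1, 0, 13/7)
step 4: normalize row 3 (÷-3) = (0, 0, 0, 1)
  row 0: subtract 1×row3 = (1, 0, 0, 0)
  row 1: subtract 13/7×row3 = (0, 1, 0, 0)
  row 2: subtract 5/7×row3 = (0, 0, 1, 0)

rank = 4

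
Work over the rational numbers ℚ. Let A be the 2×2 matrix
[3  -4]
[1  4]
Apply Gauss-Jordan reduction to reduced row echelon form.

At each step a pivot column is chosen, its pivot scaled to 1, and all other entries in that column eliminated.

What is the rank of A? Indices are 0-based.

pivot(0,0)=3: scale R0 → (1, -4/3)
  clear (1,0): R1 −= (1)R0 → (0, 16/3)
pivot(1,1)=16/3: scale R1 → (0, 1)
  clear (0,1): R0 −= (-4/3)R1 → (1, 0)

rank = 2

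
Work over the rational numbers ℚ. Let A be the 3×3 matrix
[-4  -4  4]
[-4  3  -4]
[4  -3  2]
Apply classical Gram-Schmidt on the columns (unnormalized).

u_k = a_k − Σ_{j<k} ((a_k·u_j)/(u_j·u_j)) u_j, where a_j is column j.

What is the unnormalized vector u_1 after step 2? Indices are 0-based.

u_1 = (-14/3, 7/3, -7/3)

Step 1: u_0 = a_0 = (-4, -4, 4).
Step 2: u_1 = a_1 − (-1/6)·u_0 = (-14/3, 7/3, -7/3).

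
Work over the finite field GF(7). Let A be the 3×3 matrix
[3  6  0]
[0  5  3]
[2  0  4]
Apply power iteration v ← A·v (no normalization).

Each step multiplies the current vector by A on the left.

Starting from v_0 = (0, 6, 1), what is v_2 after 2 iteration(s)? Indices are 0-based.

v_2 = (5, 2, 4)

v_0 = (0, 6, 1).
v_1 = A·v_0 = (1, 5, 4).
v_2 = A·v_1 = (5, 2, 4).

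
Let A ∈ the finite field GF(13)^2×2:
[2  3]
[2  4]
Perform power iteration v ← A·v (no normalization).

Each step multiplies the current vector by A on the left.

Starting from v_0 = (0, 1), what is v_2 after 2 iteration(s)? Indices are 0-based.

v_2 = (5, 9)

v_0 = (0, 1).
v_1 = A·v_0 = (3, 4).
v_2 = A·v_1 = (5, 9).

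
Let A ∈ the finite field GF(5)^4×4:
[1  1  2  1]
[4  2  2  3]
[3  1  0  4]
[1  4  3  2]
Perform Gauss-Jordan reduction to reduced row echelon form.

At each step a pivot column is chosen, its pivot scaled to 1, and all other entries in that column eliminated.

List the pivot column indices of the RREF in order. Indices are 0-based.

[1] R0 /= 1  ⇒  (1, 1, 2, 1)
     R1 -= 4·R0  ⇒  (0, 3, 4, 4)
     R2 -= 3·R0  ⇒  (0, 3, 4, 1)
     R3 -= 1·R0  ⇒  (0, 3, 1, 1)
[2] R1 /= 3  ⇒  (0, 1, 3, 3)
     R0 -= 1·R1  ⇒  (1, 0, 4, 3)
     R2 -= 3·R1  ⇒  (0, 0, 0, 2)
     R3 -= 3·R1  ⇒  (0, 0, 2, 2)
[3] R2 <-> R3
[3] R2 /= 2  ⇒  (0, 0, 1, 1)
     R0 -= 4·R2  ⇒  (1, 0, 0, 4)
     R1 -= 3·R2  ⇒  (0, 1, 0, 0)
[4] R3 /= 2  ⇒  (0, 0, 0, 1)
     R0 -= 4·R3  ⇒  (1, 0, 0, 0)
     R2 -= 1·R3  ⇒  (0, 0, 1, 0)

pivot columns: 0, 1, 2, 3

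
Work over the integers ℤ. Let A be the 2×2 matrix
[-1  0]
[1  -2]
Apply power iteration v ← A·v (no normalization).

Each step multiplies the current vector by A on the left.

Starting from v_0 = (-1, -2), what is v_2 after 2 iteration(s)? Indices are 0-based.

v_2 = (-1, -5)

v_0 = (-1, -2).
v_1 = A·v_0 = (1, 3).
v_2 = A·v_1 = (-1, -5).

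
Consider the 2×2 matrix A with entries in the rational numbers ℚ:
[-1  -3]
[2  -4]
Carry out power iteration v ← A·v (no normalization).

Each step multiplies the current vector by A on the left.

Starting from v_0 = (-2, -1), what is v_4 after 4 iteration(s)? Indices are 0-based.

v_4 = (175, 150)

v_0 = (-2, -1).
v_1 = A·v_0 = (5, 0).
v_2 = A·v_1 = (-5, 10).
v_3 = A·v_2 = (-25, -50).
v_4 = A·v_3 = (175, 150).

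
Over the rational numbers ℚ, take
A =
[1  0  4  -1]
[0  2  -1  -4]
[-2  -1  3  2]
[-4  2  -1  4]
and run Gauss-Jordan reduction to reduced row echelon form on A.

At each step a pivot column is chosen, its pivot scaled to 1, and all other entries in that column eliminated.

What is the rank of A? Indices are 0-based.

pivot(0,0)=1: scale R0 → (1, 0, 4, -1)
  clear (2,0): R2 −= (-2)R0 → (0, -1, 11, 0)
  clear (3,0): R3 −= (-4)R0 → (0, 2, 15, 0)
pivot(1,1)=2: scale R1 → (0, 1, -1/2, -2)
  clear (2,1): R2 −= (-1)R1 → (0, 0, 21/2, -2)
  clear (3,1): R3 −= (2)R1 → (0, 0, 16, 4)
pivot(2,2)=21/2: scale R2 → (0, 0, 1, -4/21)
  clear (0,2): R0 −= (4)R2 → (1, 0, 0, -5/21)
  clear (1,2): R1 −= (-1/2)R2 → (0, 1, 0, -44/21)
  clear (3,2): R3 −= (16)R2 → (0, 0, 0, 148/21)
pivot(3,3)=148/21: scale R3 → (0, 0, 0, 1)
  clear (0,3): R0 −= (-5/21)R3 → (1, 0, 0, 0)
  clear (1,3): R1 −= (-44/21)R3 → (0, 1, 0, 0)
  clear (2,3): R2 −= (-4/21)R3 → (0, 0, 1, 0)

rank = 4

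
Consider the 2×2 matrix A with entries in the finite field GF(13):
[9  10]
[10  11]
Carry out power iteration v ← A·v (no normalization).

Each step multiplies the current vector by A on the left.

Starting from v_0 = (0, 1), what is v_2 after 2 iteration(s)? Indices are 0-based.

v_0 = (0, 1).
v_1 = A·v_0 = (10, 11).
v_2 = A·v_1 = (5, 0).

v_2 = (5, 0)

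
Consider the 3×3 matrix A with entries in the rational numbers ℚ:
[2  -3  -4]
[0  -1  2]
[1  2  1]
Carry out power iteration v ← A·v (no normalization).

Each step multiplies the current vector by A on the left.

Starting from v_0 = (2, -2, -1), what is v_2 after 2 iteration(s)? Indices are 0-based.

v_0 = (2, -2, -1).
v_1 = A·v_0 = (14, 0, -3).
v_2 = A·v_1 = (40, -6, 11).

v_2 = (40, -6, 11)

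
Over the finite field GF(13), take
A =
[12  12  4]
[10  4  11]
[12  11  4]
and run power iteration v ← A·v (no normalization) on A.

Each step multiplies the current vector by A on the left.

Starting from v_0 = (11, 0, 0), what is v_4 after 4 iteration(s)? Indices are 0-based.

v_0 = (11, 0, 0).
v_1 = A·v_0 = (2, 6, 2).
v_2 = A·v_1 = (0, 1, 7).
v_3 = A·v_2 = (1, 3, 0).
v_4 = A·v_3 = (9, 9, 6).

v_4 = (9, 9, 6)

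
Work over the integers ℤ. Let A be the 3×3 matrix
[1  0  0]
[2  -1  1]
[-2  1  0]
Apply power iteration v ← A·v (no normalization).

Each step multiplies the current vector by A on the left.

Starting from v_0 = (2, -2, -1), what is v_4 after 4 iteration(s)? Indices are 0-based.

v_4 = (2, -19, 8)

v_0 = (2, -2, -1).
v_1 = A·v_0 = (2, 5, -6).
v_2 = A·v_1 = (2, -7, 1).
v_3 = A·v_2 = (2, 12, -11).
v_4 = A·v_3 = (2, -19, 8).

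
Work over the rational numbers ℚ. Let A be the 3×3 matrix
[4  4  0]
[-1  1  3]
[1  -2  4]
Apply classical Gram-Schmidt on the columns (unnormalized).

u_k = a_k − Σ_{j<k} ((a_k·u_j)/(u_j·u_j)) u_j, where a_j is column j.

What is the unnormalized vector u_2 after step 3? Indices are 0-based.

Step 1: u_0 = a_0 = (4, -1, 1).
Step 2: u_1 = a_1 − (13/18)·u_0 = (10/9, 31/18, -49/18).
Step 3: u_2 = a_2 − (1/18)·u_0 − (-103/209)·u_1 = (68/209, 816/209, 544/209).

u_2 = (68/209, 816/209, 544/209)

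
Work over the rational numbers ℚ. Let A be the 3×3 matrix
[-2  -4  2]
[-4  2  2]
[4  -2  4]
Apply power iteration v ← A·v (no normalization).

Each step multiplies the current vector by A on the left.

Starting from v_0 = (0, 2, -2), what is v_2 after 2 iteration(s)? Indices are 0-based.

v_0 = (0, 2, -2).
v_1 = A·v_0 = (-12, 0, -12).
v_2 = A·v_1 = (0, 24, -96).

v_2 = (0, 24, -96)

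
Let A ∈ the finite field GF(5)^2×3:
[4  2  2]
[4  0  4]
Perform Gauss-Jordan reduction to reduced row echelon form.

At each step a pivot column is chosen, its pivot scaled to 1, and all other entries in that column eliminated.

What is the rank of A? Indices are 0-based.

pivot(0,0)=4: scale R0 → (1, 3, 3)
  clear (1,0): R1 −= (4)R0 → (0, 3, 2)
pivot(1,1)=3: scale R1 → (0, 1, 4)
  clear (0,1): R0 −= (3)R1 → (1, 0, 1)

rank = 2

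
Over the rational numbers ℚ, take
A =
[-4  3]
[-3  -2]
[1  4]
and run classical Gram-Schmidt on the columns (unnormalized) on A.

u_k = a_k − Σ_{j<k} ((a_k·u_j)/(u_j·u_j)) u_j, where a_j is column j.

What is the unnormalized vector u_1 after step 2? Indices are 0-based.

Step 1: u_0 = a_0 = (-4, -3, 1).
Step 2: u_1 = a_1 − (-1/13)·u_0 = (35/13, -29/13, 53/13).

u_1 = (35/13, -29/13, 53/13)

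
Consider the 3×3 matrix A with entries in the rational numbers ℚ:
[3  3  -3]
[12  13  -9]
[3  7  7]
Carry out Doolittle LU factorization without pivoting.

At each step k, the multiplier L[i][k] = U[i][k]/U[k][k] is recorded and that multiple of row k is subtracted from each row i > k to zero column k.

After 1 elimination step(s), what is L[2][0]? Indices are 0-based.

L[2][0] = 1

[col 0] pivot 3
  R1 -= 4*R0 → (0, 1, 3)  (L[1][0] := 4)
  R2 -= 1*R0 → (0, 4, 10)  (L[2][0] := 1)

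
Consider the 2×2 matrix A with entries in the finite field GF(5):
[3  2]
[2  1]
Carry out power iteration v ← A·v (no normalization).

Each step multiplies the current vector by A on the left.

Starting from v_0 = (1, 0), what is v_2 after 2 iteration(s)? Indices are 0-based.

v_2 = (3, 3)

v_0 = (1, 0).
v_1 = A·v_0 = (3, 2).
v_2 = A·v_1 = (3, 3).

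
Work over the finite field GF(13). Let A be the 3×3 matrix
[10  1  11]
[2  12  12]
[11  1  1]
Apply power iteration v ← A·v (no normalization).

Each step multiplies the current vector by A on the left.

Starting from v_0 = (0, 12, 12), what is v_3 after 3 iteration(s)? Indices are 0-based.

v_0 = (0, 12, 12).
v_1 = A·v_0 = (1, 2, 11).
v_2 = A·v_1 = (3, 2, 11).
v_3 = A·v_2 = (10, 6, 7).

v_3 = (10, 6, 7)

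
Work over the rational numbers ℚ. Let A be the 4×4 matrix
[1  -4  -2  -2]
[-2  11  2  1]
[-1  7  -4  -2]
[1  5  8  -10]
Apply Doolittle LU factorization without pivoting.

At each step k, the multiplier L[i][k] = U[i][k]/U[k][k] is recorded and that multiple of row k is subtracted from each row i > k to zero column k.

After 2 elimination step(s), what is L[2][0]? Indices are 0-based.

Step 1: pivot at (0,0) is 1.
  row1 ← row1 − (-2)·row0  ⇒  L[1][0]=-2, U row1=(0, 3, -2, -3)
  row2 ← row2 − (-1)·row0  ⇒  L[2][0]=-1, U row2=(0, 3, -6, -4)
  row3 ← row3 − (1)·row0  ⇒  L[3][0]=1, U row3=(0, 9, 10, -8)
Step 2: pivot at (1,1) is 3.
  row2 ← row2 − (1)·row1  ⇒  L[2][1]=1, U row2=(0, 0, -4, -1)
  row3 ← row3 − (3)·row1  ⇒  L[3][1]=3, U row3=(0, 0, 16, 1)

L[2][0] = -1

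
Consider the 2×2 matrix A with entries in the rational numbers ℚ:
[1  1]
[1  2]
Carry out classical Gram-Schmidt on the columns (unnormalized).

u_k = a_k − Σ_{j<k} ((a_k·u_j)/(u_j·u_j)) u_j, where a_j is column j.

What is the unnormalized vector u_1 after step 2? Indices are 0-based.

u_1 = (-1/2, 1/2)

Step 1: u_0 = a_0 = (1, 1).
Step 2: u_1 = a_1 − (3/2)·u_0 = (-1/2, 1/2).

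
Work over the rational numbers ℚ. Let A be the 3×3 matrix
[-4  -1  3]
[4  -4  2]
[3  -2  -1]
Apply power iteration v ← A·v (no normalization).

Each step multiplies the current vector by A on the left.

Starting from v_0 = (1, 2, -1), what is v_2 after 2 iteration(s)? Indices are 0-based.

v_0 = (1, 2, -1).
v_1 = A·v_0 = (-9, -6, 0).
v_2 = A·v_1 = (42, -12, -15).

v_2 = (42, -12, -15)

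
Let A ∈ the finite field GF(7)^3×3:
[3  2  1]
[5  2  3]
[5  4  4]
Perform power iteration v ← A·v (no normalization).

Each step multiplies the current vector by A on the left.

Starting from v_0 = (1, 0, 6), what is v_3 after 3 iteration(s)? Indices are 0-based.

v_0 = (1, 0, 6).
v_1 = A·v_0 = (2, 2, 1).
v_2 = A·v_1 = (4, 3, 1).
v_3 = A·v_2 = (5, 1, 1).

v_3 = (5, 1, 1)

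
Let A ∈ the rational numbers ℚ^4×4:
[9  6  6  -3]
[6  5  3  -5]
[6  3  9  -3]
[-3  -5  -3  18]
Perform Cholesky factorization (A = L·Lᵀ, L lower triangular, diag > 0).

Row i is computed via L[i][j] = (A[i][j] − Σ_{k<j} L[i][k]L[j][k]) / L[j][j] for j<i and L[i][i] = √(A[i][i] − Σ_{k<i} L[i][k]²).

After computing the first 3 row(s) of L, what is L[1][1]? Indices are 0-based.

L[1][1] = 1

Step 1: L[0][0] = √(9) = 3.
  L[1][0] = (6) / L[0][0] = 2.
Step 2: L[1][1] = √(1) = 1.
  L[2][0] = (6) / L[0][0] = 2.
  L[2][1] = (-1) / L[1][1] = -1.
Step 3: L[2][2] = √(4) = 2.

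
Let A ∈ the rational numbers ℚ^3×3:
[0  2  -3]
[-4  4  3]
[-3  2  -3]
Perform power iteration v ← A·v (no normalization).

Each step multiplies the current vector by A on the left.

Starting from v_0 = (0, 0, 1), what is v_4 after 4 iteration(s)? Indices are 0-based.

v_4 = (405, 195, 531)

v_0 = (0, 0, 1).
v_1 = A·v_0 = (-3, 3, -3).
v_2 = A·v_1 = (15, 15, 24).
v_3 = A·v_2 = (-42, 72, -87).
v_4 = A·v_3 = (405, 195, 531).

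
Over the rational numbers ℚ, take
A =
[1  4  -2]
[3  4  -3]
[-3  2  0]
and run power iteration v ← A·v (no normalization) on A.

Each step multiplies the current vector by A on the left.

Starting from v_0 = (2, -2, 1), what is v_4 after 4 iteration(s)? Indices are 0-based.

v_0 = (2, -2, 1).
v_1 = A·v_0 = (-8, -5, -10).
v_2 = A·v_1 = (-8, -14, 14).
v_3 = A·v_2 = (-92, -122, -4).
v_4 = A·v_3 = (-572, -752, 32).

v_4 = (-572, -752, 32)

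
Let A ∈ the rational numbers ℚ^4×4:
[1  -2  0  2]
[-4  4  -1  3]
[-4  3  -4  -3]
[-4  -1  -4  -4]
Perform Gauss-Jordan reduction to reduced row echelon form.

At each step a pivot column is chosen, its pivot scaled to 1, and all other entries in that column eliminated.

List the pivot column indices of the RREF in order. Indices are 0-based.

pivot columns: 0, 1, 2, 3

step 1: normalize row 0 (÷1) = (1, -2, 0, 2)
  row 1: subtract -4×row0 = (0, -4, -1, 11)
  row 2: subtract -4×row0 = (0, -5, -4, 5)
  row 3: subtract -4×row0 = (0, -9, -4, 4)
step 2: normalize row 1 (÷-4) = (0, 1, 1/4, -11/4)
  row 0: subtract -2×row1 = (1, 0, 1/2, -7/2)
  row 2: subtract -5×row1 = (0, 0, -11/4, -35/4)
  row 3: subtract -9×row1 = (0, 0, -7/4, -83/4)
step 3: normalize row 2 (÷-11/4) = (0, 0, 1, 35/11)
  row 0: subtract 1/2×row2 = (1, 0, 0, -56/11)
  row 1: subtract 1/4×row2 = (0, 1, 0, -39/11)
  row 3: subtract -7/4×row2 = (0, 0, 0, -167/11)
step 4: normalize row 3 (÷-167/11) = (0, 0, 0, 1)
  row 0: subtract -56/11×row3 = (1, 0, 0, 0)
  row 1: subtract -39/11×row3 = (0, 1, 0, 0)
  row 2: subtract 35/11×row3 = (0, 0, 1, 0)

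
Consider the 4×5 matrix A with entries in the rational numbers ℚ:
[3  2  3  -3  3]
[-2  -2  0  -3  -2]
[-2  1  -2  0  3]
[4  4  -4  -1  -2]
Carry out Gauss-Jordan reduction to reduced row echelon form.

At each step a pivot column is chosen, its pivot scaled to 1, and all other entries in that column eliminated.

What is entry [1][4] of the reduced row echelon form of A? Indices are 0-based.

M[1][4] = 291/127

[1] R0 /= 3  ⇒  (1, 2/3, 1, -1, 1)
     R1 -= -2·R0  ⇒  (0, -2/3, 2, -5, 0)
     R2 -= -2·R0  ⇒  (0, 7/3, 0, -2, 5)
     R3 -= 4·R0  ⇒  (0, 4/3, -8, 3, -6)
[2] R1 /= -2/3  ⇒  (0, 1, -3, 15/2, 0)
     R0 -= 2/3·R1  ⇒  (1, 0, 3, -6, 1)
     R2 -= 7/3·R1  ⇒  (0, 0, 7, -39/2, 5)
     R3 -= 4/3·R1  ⇒  (0, 0, -4, -7, -6)
[3] R2 /= 7  ⇒  (0, 0, 1, -39/14, 5/7)
     R0 -= 3·R2  ⇒  (1, 0, 0, 33/14, -8/7)
     R1 -= -3·R2  ⇒  (0, 1, 0, -6/7, 15/7)
     R3 -= -4·R2  ⇒  (0, 0, 0, -127/7, -22/7)
[4] R3 /= -127/7  ⇒  (0, 0, 0, 1, 22/127)
     R0 -= 33/14·R3  ⇒  (1, 0, 0, 0, -197/127)
     R1 -= -6/7·R3  ⇒  (0, 1, 0, 0, 291/127)
     R2 -= -39/14·R3  ⇒  (0, 0, 1, 0, 152/127)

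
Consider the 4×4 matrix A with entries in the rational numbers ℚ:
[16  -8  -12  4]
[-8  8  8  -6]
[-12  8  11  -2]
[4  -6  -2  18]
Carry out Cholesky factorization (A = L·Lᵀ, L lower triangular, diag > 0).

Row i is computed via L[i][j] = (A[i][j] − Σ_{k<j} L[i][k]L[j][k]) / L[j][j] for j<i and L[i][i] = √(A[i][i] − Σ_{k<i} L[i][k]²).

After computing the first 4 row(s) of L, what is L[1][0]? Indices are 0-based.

Step 1: L[0][0] = √(16) = 4.
  L[1][0] = (-8) / L[0][0] = -2.
Step 2: L[1][1] = √(4) = 2.
  L[2][0] = (-12) / L[0][0] = -3.
  L[2][1] = (2) / L[1][1] = 1.
Step 3: L[2][2] = √(1) = 1.
  L[3][0] = (4) / L[0][0] = 1.
  L[3][1] = (-4) / L[1][1] = -2.
  L[3][2] = (3) / L[2][2] = 3.
Step 4: L[3][3] = √(4) = 2.

L[1][0] = -2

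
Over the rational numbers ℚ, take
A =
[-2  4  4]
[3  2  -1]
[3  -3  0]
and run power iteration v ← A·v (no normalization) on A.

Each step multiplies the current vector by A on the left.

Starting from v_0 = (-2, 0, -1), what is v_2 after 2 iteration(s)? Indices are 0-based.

v_0 = (-2, 0, -1).
v_1 = A·v_0 = (0, -5, -6).
v_2 = A·v_1 = (-44, -4, 15).

v_2 = (-44, -4, 15)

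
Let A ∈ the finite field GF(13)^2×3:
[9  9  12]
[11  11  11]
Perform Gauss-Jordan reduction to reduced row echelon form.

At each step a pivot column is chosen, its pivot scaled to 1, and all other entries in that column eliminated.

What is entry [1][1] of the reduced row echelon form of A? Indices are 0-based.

M[1][1] = 0

pivot(0,0)=9: scale R0 → (1, 1, 10)
  clear (1,0): R1 −= (11)R0 → (0, 0, 5)
col 1: no nonzero at/below row 1; advance.
pivot(1,2)=5: scale R1 → (0, 0, 1)
  clear (0,2): R0 −= (10)R1 → (1, 1, 0)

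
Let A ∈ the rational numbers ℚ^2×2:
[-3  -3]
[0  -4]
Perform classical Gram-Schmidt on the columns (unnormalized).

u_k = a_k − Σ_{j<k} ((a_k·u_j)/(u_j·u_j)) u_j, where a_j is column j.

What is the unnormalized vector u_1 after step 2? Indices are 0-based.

Step 1: u_0 = a_0 = (-3, 0).
Step 2: u_1 = a_1 − (1)·u_0 = (0, -4).

u_1 = (0, -4)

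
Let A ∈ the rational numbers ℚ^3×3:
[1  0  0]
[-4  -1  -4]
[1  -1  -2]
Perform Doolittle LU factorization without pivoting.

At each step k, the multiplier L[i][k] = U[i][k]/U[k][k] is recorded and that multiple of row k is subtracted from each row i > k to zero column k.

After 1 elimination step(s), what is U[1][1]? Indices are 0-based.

Step 1: pivot at (0,0) is 1.
  row1 ← row1 − (-4)·row0  ⇒  L[1][0]=-4, U row1=(0, -1, -4)
  row2 ← row2 − (1)·row0  ⇒  L[2][0]=1, U row2=(0, -1, -2)

U[1][1] = -1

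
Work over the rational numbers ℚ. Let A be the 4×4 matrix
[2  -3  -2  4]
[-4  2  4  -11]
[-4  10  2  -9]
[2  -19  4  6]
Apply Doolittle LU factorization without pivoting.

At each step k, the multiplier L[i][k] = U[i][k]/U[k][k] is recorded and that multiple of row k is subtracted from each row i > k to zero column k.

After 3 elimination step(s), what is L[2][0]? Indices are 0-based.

k=0: U[0][0]=2
  eliminate (1,0): mult=-2, new row 1: (0, -4, 0, -3); set L[1][0]=-2
  eliminate (2,0): mult=-2, new row 2: (0, 4, -2, -1); set L[2][0]=-2
  eliminate (3,0): mult=1, new row 3: (0, -16, 6, 2); set L[3][0]=1
k=1: U[1][1]=-4
  eliminate (2,1): mult=-1, new row 2: (0, 0, -2, -4); set L[2][1]=-1
  eliminate (3,1): mult=4, new row 3: (0, 0, 6, 14); set L[3][1]=4
k=2: U[2][2]=-2
  eliminate (3,2): mult=-3, new row 3: (0, 0, 0, 2); set L[3][2]=-3

L[2][0] = -2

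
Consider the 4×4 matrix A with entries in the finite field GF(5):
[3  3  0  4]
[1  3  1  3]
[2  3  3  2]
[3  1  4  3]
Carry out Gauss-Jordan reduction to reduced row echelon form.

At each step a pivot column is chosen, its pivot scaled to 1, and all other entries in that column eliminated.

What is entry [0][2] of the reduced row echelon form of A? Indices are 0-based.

pivot(0,0)=3: scale R0 → (1, 1, 0, 3)
  clear (1,0): R1 −= (1)R0 → (0, 2, 1, 0)
  clear (2,0): R2 −= (2)R0 → (0, 1, 3, 1)
  clear (3,0): R3 −= (3)R0 → (0, 3, 4, 4)
pivot(1,1)=2: scale R1 → (0, 1, 3, 0)
  clear (0,1): R0 −= (1)R1 → (1, 0, 2, 3)
  clear (2,1): R2 −= (1)R1 → (0, 0, 0, 1)
  clear (3,1): R3 −= (3)R1 → (0, 0, 0, 4)
col 2: no nonzero at/below row 2; advance.
pivot(2,3)=1: scale R2 → (0, 0, 0, 1)
  clear (0,3): R0 −= (3)R2 → (1, 0, 2, 0)
  clear (3,3): R3 −= (4)R2 → (0, 0, 0, 0)

M[0][2] = 2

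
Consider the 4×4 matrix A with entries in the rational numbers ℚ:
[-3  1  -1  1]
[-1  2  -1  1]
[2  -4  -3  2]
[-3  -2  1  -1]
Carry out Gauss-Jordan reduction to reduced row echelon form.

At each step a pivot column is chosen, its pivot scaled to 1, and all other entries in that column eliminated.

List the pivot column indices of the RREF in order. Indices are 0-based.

pivot columns: 0, 1, 2, 3

[1] R0 /= -3  ⇒  (1, -1/3, 1/3, -1/3)
     R1 -= -1·R0  ⇒  (0, 5/3, -2/3, 2/3)
     R2 -= 2·R0  ⇒  (0, -10/3, -11/3, 8/3)
     R3 -= -3·R0  ⇒  (0, -3, 2, -2)
[2] R1 /= 5/3  ⇒  (0, 1, -2/5, 2/5)
     R0 -= -1/3·R1  ⇒  (1, 0, 1/5, -1/5)
     R2 -= -10/3·R1  ⇒  (0, 0, -5, 4)
     R3 -= -3·R1  ⇒  (0, 0, 4/5, -4/5)
[3] R2 /= -5  ⇒  (0, 0, 1, -4/5)
     R0 -= 1/5·R2  ⇒  (1, 0, 0, -1/25)
     R1 -= -2/5·R2  ⇒  (0, 1, 0, 2/25)
     R3 -= 4/5·R2  ⇒  (0, 0, 0, -4/25)
[4] R3 /= -4/25  ⇒  (0, 0, 0, 1)
     R0 -= -1/25·R3  ⇒  (1, 0, 0, 0)
     R1 -= 2/25·R3  ⇒  (0, 1, 0, 0)
     R2 -= -4/5·R3  ⇒  (0, 0, 1, 0)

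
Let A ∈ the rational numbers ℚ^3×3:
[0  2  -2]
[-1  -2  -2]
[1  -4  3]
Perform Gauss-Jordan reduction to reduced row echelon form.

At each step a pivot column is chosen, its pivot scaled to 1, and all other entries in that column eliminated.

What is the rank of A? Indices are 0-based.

rank = 3

step 1: exchange rows 0,1
step 1: normalize row 0 (÷-1) = (1, 2, 2)
  row 2: subtract 1×row0 = (0, -6, 1)
step 2: normalize row 1 (÷2) = (0, 1, -1)
  row 0: subtract 2×row1 = (1, 0, 4)
  row 2: subtract -6×row1 = (0, 0, -5)
step 3: normalize row 2 (÷-5) = (0, 0, 1)
  row 0: subtract 4×row2 = (1, 0, 0)
  row 1: subtract -1×row2 = (0, 1, 0)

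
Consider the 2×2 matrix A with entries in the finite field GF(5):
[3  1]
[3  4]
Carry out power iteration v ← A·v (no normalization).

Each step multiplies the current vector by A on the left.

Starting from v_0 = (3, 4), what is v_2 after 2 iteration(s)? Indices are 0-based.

v_0 = (3, 4).
v_1 = A·v_0 = (3, 0).
v_2 = A·v_1 = (4, 4).

v_2 = (4, 4)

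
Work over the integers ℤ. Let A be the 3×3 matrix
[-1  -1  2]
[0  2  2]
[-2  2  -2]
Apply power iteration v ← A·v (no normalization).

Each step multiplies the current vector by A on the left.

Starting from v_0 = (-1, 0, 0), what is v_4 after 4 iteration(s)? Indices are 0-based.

v_4 = (51, 20, 2)

v_0 = (-1, 0, 0).
v_1 = A·v_0 = (1, 0, 2).
v_2 = A·v_1 = (3, 4, -6).
v_3 = A·v_2 = (-19, -4, 14).
v_4 = A·v_3 = (51, 20, 2).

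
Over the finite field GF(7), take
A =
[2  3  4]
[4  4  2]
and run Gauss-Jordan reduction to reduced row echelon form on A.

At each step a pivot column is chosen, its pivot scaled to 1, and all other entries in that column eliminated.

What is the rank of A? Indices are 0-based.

rank = 2

pivot(0,0)=2: scale R0 → (1, 5, 2)
  clear (1,0): R1 −= (4)R0 → (0, 5, 1)
pivot(1,1)=5: scale R1 → (0, 1, 3)
  clear (0,1): R0 −= (5)R1 → (1, 0, 1)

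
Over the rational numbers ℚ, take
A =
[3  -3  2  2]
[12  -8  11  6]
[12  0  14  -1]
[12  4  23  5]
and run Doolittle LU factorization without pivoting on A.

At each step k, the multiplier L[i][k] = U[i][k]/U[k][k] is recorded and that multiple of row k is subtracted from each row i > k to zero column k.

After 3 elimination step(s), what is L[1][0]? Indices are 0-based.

[col 0] pivot 3
  R1 -= 4*R0 → (0, 4, 3, -2)  (L[1][0] := 4)
  R2 -= 4*R0 → (0, 12, 6, -9)  (L[2][0] := 4)
  R3 -= 4*R0 → (0, 16, 15, -3)  (L[3][0] := 4)
[col 1] pivot 4
  R2 -= 3*R1 → (0, 0, -3, -3)  (L[2][1] := 3)
  R3 -= 4*R1 → (0, 0, 3, 5)  (L[3][1] := 4)
[col 2] pivot -3
  R3 -= -1*R2 → (0, 0, 0, 2)  (L[3][2] := -1)

L[1][0] = 4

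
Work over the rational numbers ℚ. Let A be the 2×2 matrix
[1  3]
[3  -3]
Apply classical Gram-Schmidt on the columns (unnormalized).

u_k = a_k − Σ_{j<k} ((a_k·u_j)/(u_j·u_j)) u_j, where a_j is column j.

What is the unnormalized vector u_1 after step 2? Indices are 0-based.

u_1 = (18/5, -6/5)

Step 1: u_0 = a_0 = (1, 3).
Step 2: u_1 = a_1 − (-3/5)·u_0 = (18/5, -6/5).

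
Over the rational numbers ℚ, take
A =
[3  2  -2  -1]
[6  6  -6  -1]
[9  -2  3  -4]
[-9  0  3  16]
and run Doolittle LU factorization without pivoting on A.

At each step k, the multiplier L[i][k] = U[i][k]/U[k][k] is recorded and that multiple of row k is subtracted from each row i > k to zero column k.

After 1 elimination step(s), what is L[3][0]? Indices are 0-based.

[col 0] pivot 3
  R1 -= 2*R0 → (0, 2, -2, 1)  (L[1][0] := 2)
  R2 -= 3*R0 → (0, -8, 9, -1)  (L[2][0] := 3)
  R3 -= -3*R0 → (0, 6, -3, 13)  (L[3][0] := -3)

L[3][0] = -3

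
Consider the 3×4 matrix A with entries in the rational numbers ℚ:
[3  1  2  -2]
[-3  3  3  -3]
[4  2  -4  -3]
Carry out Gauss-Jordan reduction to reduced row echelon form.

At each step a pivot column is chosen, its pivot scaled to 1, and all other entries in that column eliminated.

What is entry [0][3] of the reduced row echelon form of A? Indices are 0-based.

[1] R0 /= 3  ⇒  (1, 1/3, 2/3, -2/3)
     R1 -= -3·R0  ⇒  (0, 4, 5, -5)
     R2 -= 4·R0  ⇒  (0, 2/3, -20/3, -1/3)
[2] R1 /= 4  ⇒  (0, 1, 5/4, -5/4)
     R0 -= 1/3·R1  ⇒  (1, 0, 1/4, -1/4)
     R2 -= 2/3·R1  ⇒  (0, 0, -15/2, 1/2)
[3] R2 /= -15/2  ⇒  (0, 0, 1, -1/15)
     R0 -= 1/4·R2  ⇒  (1, 0, 0, -7/30)
     R1 -= 5/4·R2  ⇒  (0, 1, 0, -7/6)

M[0][3] = -7/30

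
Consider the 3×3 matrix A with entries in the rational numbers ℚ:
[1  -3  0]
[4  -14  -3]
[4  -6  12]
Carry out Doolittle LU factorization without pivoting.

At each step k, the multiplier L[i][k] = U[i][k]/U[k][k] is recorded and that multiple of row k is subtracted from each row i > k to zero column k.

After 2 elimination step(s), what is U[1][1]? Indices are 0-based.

[col 0] pivot 1
  R1 -= 4*R0 → (0, -2, -3)  (L[1][0] := 4)
  R2 -= 4*R0 → (0, 6, 12)  (L[2][0] := 4)
[col 1] pivot -2
  R2 -= -3*R1 → (0, 0, 3)  (L[2][1] := -3)

U[1][1] = -2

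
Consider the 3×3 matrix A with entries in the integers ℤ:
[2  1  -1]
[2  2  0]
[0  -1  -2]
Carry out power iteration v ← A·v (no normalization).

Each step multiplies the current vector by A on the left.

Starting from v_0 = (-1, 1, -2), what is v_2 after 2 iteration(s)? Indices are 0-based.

v_0 = (-1, 1, -2).
v_1 = A·v_0 = (1, 0, 3).
v_2 = A·v_1 = (-1, 2, -6).

v_2 = (-1, 2, -6)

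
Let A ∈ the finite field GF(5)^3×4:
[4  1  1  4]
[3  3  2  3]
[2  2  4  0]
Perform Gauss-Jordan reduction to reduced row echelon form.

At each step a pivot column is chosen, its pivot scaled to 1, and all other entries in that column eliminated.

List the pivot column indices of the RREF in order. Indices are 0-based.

pivot columns: 0, 1, 2

step 1: normalize row 0 (÷4) = (1, 4, 4, 1)
  row 1: subtract 3×row0 = (0, 1, 0, 0)
  row 2: subtract 2×row0 = (0, 4, 1, 3)
step 2: normalize row 1 (÷1) = (0, 1, 0, 0)
  row 0: subtract 4×row1 = (1, 0, 4, 1)
  row 2: subtract 4×row1 = (0, 0, 1, 3)
step 3: normalize row 2 (÷1) = (0, 0, 1, 3)
  row 0: subtract 4×row2 = (1, 0, 0, 4)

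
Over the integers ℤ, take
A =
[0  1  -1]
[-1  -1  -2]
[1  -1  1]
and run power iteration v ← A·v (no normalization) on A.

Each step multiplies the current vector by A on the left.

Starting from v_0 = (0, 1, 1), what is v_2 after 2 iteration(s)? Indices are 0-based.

v_2 = (-3, 3, 3)

v_0 = (0, 1, 1).
v_1 = A·v_0 = (0, -3, 0).
v_2 = A·v_1 = (-3, 3, 3).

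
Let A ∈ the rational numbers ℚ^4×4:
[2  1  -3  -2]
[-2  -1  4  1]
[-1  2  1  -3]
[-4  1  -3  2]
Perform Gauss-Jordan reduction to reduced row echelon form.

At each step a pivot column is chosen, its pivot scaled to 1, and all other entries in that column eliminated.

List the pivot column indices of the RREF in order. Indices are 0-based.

pivot columns: 0, 1, 2, 3

pivot(0,0)=2: scale R0 → (1, 1/2, -3/2, -1)
  clear (1,0): R1 −= (-2)R0 → (0, 0, 1, -1)
  clear (2,0): R2 −= (-1)R0 → (0, 5/2, -1/2, -4)
  clear (3,0): R3 −= (-4)R0 → (0, 3, -9, -2)
pivot(1,1): swap R1↔R2
pivot(1,1)=5/2: scale R1 → (0, 1, -1/5, -8/5)
  clear (0,1): R0 −= (1/2)R1 → (1, 0, -7/5, -1/5)
  clear (3,1): R3 −= (3)R1 → (0, 0, -42/5, 14/5)
pivot(2,2)=1: scale R2 → (0, 0, 1, -1)
  clear (0,2): R0 −= (-7/5)R2 → (1, 0, 0, -8/5)
  clear (1,2): R1 −= (-1/5)R2 → (0, 1, 0, -9/5)
  clear (3,2): R3 −= (-42/5)R2 → (0, 0, 0, -28/5)
pivot(3,3)=-28/5: scale R3 → (0, 0, 0, 1)
  clear (0,3): R0 −= (-8/5)R3 → (1, 0, 0, 0)
  clear (1,3): R1 −= (-9/5)R3 → (0, 1, 0, 0)
  clear (2,3): R2 −= (-1)R3 → (0, 0, 1, 0)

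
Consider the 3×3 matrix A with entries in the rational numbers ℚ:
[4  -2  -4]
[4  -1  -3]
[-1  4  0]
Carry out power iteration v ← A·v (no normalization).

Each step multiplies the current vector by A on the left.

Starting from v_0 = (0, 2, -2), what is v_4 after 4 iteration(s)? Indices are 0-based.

v_4 = (-144, -288, -360)

v_0 = (0, 2, -2).
v_1 = A·v_0 = (4, 4, 8).
v_2 = A·v_1 = (-24, -12, 12).
v_3 = A·v_2 = (-120, -120, -24).
v_4 = A·v_3 = (-144, -288, -360).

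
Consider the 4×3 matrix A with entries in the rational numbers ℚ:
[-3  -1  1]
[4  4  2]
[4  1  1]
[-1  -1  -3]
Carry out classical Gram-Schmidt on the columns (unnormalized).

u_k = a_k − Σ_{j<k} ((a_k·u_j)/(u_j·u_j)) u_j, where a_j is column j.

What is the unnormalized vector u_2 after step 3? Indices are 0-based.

u_2 = (48/37, -18/37, 32/37, -88/37)

Step 1: u_0 = a_0 = (-3, 4, 4, -1).
Step 2: u_1 = a_1 − (4/7)·u_0 = (5/7, 12/7, -9/7, -3/7).
Step 3: u_2 = a_2 − (2/7)·u_0 − (29/37)·u_1 = (48/37, -18/37, 32/37, -88/37).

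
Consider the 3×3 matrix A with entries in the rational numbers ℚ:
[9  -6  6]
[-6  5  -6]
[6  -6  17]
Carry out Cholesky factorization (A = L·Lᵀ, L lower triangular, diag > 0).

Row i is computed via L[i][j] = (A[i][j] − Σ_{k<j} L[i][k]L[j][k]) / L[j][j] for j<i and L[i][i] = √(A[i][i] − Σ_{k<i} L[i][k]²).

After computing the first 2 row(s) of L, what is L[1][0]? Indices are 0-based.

L[1][0] = -2

Step 1: L[0][0] = √(9) = 3.
  L[1][0] = (-6) / L[0][0] = -2.
Step 2: L[1][1] = √(1) = 1.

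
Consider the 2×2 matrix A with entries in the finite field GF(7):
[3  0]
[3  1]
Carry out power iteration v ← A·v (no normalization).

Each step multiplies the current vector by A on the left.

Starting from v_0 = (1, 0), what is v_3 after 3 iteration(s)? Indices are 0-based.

v_3 = (6, 4)

v_0 = (1, 0).
v_1 = A·v_0 = (3, 3).
v_2 = A·v_1 = (2, 5).
v_3 = A·v_2 = (6, 4).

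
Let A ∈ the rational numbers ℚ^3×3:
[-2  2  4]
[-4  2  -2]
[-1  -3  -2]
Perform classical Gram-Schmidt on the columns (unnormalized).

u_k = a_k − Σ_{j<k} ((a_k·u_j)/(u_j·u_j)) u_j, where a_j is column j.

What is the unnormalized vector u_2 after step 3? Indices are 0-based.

u_2 = (224/69, -128/69, 64/69)

Step 1: u_0 = a_0 = (-2, -4, -1).
Step 2: u_1 = a_1 − (-3/7)·u_0 = (8/7, 2/7, -24/7).
Step 3: u_2 = a_2 − (2/21)·u_0 − (19/23)·u_1 = (224/69, -128/69, 64/69).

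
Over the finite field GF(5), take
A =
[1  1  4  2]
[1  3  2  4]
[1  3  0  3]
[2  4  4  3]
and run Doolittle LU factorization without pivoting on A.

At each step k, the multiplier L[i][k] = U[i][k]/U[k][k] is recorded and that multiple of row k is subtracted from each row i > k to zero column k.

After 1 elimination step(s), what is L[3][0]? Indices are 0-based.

L[3][0] = 2

[col 0] pivot 1
  R1 -= 1*R0 → (0, 2, 3, 2)  (L[1][0] := 1)
  R2 -= 1*R0 → (0, 2, 1, 1)  (L[2][0] := 1)
  R3 -= 2*R0 → (0, 2, 1, 4)  (L[3][0] := 2)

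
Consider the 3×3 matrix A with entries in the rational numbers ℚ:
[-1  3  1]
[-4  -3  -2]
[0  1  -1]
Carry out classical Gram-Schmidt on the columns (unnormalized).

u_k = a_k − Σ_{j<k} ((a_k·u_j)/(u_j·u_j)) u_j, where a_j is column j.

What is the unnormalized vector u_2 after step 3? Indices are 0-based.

Step 1: u_0 = a_0 = (-1, -4, 0).
Step 2: u_1 = a_1 − (9/17)·u_0 = (60/17, -15/17, 1).
Step 3: u_2 = a_2 − (7/17)·u_0 − (73/242)·u_1 = (42/121, -21/242, -315/242).

u_2 = (42/121, -21/242, -315/242)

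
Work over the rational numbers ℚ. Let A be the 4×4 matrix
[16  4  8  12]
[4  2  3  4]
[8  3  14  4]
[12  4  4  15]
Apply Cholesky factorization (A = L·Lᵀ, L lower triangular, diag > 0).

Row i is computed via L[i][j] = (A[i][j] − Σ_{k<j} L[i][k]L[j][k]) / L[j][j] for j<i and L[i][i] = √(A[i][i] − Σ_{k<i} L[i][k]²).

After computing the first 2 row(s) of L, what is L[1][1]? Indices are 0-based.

L[1][1] = 1

Step 1: L[0][0] = √(16) = 4.
  L[1][0] = (4) / L[0][0] = 1.
Step 2: L[1][1] = √(1) = 1.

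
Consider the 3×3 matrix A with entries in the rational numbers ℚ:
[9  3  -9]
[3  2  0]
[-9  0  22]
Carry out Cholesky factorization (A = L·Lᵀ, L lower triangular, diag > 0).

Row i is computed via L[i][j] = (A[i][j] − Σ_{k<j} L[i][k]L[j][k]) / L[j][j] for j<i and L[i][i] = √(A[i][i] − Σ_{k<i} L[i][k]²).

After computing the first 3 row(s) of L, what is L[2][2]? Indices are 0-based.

L[2][2] = 2

Step 1: L[0][0] = √(9) = 3.
  L[1][0] = (3) / L[0][0] = 1.
Step 2: L[1][1] = √(1) = 1.
  L[2][0] = (-9) / L[0][0] = -3.
  L[2][1] = (3) / L[1][1] = 3.
Step 3: L[2][2] = √(4) = 2.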